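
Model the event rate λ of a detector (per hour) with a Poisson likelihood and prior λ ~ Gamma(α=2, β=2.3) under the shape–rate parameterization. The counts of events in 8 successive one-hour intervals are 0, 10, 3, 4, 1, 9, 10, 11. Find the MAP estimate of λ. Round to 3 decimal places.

λ̂_MAP = 4.757

Σxᵢ = 0+10+3+4+1+9+10+11 = 48, with n = 8.
Posterior ∝ λe^(−2.3λ) · λ^48e^(−8λ) = λ^49e^(−10.3λ), i.e. Gamma(shape=50, rate=10.3).
The mode of a Gamma(a, b) with a ≥ 1 (shape–rate) is (a−1)/b = 49/10.3 ≈ 4.757.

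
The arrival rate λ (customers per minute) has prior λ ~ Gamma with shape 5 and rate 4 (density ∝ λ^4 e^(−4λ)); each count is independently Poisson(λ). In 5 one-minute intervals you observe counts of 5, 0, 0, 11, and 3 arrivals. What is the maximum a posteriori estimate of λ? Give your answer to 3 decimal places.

Σxᵢ = 5+0+0+11+3 = 19, with n = 5.
Posterior ∝ λ^4e^(−4λ) · λ^19e^(−5λ) = λ^23e^(−9λ), i.e. Gamma(shape=24, rate=9).
The mode of a Gamma(a, b) with a ≥ 1 (shape–rate) is (a−1)/b = 23/9 ≈ 2.556.

λ̂_MAP = 2.556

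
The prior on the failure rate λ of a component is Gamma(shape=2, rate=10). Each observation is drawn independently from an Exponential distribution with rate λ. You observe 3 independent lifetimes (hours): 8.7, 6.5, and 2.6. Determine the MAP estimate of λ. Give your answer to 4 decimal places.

The Exponential(rate=λ) likelihood is ∝ λ^n e^(−λΣtᵢ). Here n = 3 and Σtᵢ = 8.7 + 6.5 + 2.6 = 17.8.
Posterior ∝ λe^(−10λ) · λ^3e^(−17.8λ) = λ^4e^(−27.8λ), i.e. Gamma(5, 27.8).
Mode = (a−1)/b = 4/27.8 ≈ 0.1439.

λ̂_MAP = 0.1439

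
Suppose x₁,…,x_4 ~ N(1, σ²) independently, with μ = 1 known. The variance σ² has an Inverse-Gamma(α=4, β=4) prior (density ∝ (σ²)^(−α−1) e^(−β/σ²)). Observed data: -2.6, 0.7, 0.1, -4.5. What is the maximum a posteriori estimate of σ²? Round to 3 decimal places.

Sum of squared deviations about the known mean: SS = (-2.6−1)² + (0.7−1)² + (0.1−1)² + (-4.5−1)² = 44.11.
The Normal likelihood contributes (σ²)^(−n/2) exp(−SS/(2σ²)), so the posterior is Inverse-Gamma(α + n/2, β + SS/2) = Inverse-Gamma(6, 26.055).
The mode of Inverse-Gamma(a, b) is b/(a+1) = 26.055/7 ≈ 3.722.

σ̂²_MAP = 3.722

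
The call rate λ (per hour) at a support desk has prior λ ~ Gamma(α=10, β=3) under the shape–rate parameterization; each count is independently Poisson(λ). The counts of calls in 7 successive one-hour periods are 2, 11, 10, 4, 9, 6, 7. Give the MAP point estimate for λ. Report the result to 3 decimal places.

λ̂_MAP = 5.800

Σxᵢ = 2+11+10+4+9+6+7 = 49, with n = 7.
Posterior ∝ λ^9e^(−3λ) · λ^49e^(−7λ) = λ^58e^(−10λ), i.e. Gamma(shape=59, rate=10).
The mode of a Gamma(a, b) with a ≥ 1 (shape–rate) is (a−1)/b = 58/10 ≈ 5.800.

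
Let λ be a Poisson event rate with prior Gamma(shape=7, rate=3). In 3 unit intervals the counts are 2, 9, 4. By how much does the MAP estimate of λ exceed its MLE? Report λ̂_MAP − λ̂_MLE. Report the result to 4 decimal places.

Σxᵢ = 15. Posterior is Gamma(22, 6); MAP = (22−1)/6 = 21/6 ≈ 3.50000.
MLE = x̄ = 15/3 ≈ 5.00000.
Difference = 21/6 − 15/3 = -3/2 ≈ -1.5000.

MAP − MLE = -1.5000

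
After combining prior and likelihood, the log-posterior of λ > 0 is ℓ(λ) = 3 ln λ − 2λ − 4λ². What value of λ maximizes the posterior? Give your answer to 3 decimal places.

λ̂_MAP = 0.500

ℓ'(λ) = 3/λ − 2 − 8λ. Setting this to zero and multiplying by λ: 8λ² + 2λ − 3 = 0.
λ = (−2 + √(2² + 4·8·3)) / (2·8) = (−2 + √100) / 16 = (−2 + 10)/16 = 1/2.
ℓ''(λ) = −3/λ² − 8 < 0, confirming a maximum.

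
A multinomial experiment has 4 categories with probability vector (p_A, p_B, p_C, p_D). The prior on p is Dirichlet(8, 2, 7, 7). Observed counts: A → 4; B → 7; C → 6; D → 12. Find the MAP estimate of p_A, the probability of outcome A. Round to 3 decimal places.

The posterior is Dirichlet(αᵢ + nᵢ) = Dirichlet(12, 9, 13, 19).
For a Dirichlet(a₁,…,a_K) with all aᵢ > 1, the mode has j-th component (aⱼ − 1)/(Σaᵢ − K).
Here Σaᵢ = 53 and K = 4, so p_A = (12 − 1)/(53 − 4) = 11/49 ≈ 0.224.

MAP estimate of p_A = 0.224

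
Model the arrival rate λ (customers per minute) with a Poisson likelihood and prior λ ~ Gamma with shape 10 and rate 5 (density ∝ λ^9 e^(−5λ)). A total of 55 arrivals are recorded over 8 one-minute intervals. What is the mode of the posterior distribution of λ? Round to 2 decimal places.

Σxᵢ = 55, n = 8.
Posterior ∝ λ^9e^(−5λ) · λ^55e^(−8λ) = λ^64e^(−13λ), i.e. Gamma(shape=65, rate=13).
The mode of a Gamma(a, b) with a ≥ 1 (shape–rate) is (a−1)/b = 64/13 ≈ 4.92.

λ̂_MAP = 4.92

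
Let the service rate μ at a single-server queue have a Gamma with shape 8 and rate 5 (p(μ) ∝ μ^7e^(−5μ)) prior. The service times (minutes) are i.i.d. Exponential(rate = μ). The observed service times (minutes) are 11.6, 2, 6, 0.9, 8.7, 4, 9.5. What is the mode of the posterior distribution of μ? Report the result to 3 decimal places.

μ̂_MAP = 0.294

The Exponential(rate=μ) likelihood is ∝ μ^n e^(−μΣtᵢ). Here n = 7 and Σtᵢ = 11.6 + 2 + 6 + 0.9 + 8.7 + 4 + 9.5 = 42.7.
Posterior ∝ μ^7e^(−5μ) · μ^7e^(−42.7μ) = μ^14e^(−47.7μ), i.e. Gamma(15, 47.7).
Mode = (a−1)/b = 14/47.7 ≈ 0.294.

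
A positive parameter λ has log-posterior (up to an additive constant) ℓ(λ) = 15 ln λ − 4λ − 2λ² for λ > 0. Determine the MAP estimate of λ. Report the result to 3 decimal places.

λ̂_MAP = 1.500

ℓ'(λ) = 15/λ − 4 − 4λ. Setting this to zero and multiplying by λ: 4λ² + 4λ − 15 = 0.
λ = (−4 + √(4² + 4·4·15)) / (2·4) = (−4 + √256) / 8 = (−4 + 16)/8 = 3/2.
ℓ''(λ) = −15/λ² − 4 < 0, confirming a maximum.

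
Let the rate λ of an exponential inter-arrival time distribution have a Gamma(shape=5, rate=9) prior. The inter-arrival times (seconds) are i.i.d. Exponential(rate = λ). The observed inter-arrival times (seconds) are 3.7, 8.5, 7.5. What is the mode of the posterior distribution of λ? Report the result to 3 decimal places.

λ̂_MAP = 0.244

The Exponential(rate=λ) likelihood is ∝ λ^n e^(−λΣtᵢ). Here n = 3 and Σtᵢ = 3.7 + 8.5 + 7.5 = 19.7.
Posterior ∝ λ^4e^(−9λ) · λ^3e^(−19.7λ) = λ^7e^(−28.7λ), i.e. Gamma(8, 28.7).
Mode = (a−1)/b = 7/28.7 ≈ 0.244.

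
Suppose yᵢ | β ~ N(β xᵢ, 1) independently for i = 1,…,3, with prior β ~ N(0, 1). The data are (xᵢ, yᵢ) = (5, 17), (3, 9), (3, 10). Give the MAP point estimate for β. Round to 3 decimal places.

log p(β | y) = −Σ(yᵢ − βxᵢ)²/(2·1) − β²/(2·1) + const.
Setting the derivative to zero: Σxᵢ(yᵢ − βxᵢ)/1 − β/1 = 0, so β = Σxᵢyᵢ / (Σxᵢ² + σ²/τ²).
Σxᵢyᵢ = 5·17 + 3·9 + 3·10 = 142; Σxᵢ² = 43; σ²/τ² = 1.
β̂_MAP = 142 / (43 + 1) = 142/44 ≈ 3.227.

β̂_MAP = 3.227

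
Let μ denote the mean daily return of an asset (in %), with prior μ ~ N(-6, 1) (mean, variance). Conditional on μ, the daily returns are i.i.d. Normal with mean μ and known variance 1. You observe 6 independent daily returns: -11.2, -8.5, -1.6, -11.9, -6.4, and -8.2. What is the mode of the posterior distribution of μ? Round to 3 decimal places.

μ̂_MAP = -7.686

n = 6; x̄ = ((-11.2) + (-8.5) + (-1.6) + (-11.9) + (-6.4) + (-8.2))/6 = -47.8/6 = -239/30 ≈ -7.9667.
For a Normal prior and Normal likelihood with known variance, the posterior is Normal; its mode equals its mean, the precision-weighted average.
Prior precision 1/σ₀² = 1/1 = 1; data precision n/σ² = 6/1 = 6.
μ̂ = (1·(-6) + 6·(-239/30)) / (1 + 6) = (-53.8)/7 = -269/35 ≈ -7.686.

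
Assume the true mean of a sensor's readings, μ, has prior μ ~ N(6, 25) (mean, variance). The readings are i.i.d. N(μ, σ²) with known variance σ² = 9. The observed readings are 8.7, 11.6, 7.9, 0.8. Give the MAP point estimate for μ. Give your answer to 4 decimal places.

μ̂_MAP = 7.1468

n = 4; x̄ = (8.7 + 11.6 + 7.9 + 0.8)/4 = 29/4 = 7.25.
For a Normal prior and Normal likelihood with known variance, the posterior is Normal; its mode equals its mean, the precision-weighted average.
Prior precision 1/σ₀² = 1/25 = 0.04; data precision n/σ² = 4/9.
μ̂ = (0.04·6 + (4/9)·7.25) / (0.04 + 4/9) = (779/225)/(109/225) = 779/109 ≈ 7.1468.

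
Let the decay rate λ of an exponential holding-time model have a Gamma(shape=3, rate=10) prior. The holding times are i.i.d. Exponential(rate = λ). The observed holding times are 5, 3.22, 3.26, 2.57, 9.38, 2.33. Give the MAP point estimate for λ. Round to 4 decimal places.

The Exponential(rate=λ) likelihood is ∝ λ^n e^(−λΣtᵢ). Here n = 6 and Σtᵢ = 5 + 3.22 + 3.26 + 2.57 + 9.38 + 2.33 = 25.76.
Posterior ∝ λ^2e^(−10λ) · λ^6e^(−25.76λ) = λ^8e^(−35.76λ), i.e. Gamma(9, 35.76).
Mode = (a−1)/b = 8/35.76 ≈ 0.2237.

λ̂_MAP = 0.2237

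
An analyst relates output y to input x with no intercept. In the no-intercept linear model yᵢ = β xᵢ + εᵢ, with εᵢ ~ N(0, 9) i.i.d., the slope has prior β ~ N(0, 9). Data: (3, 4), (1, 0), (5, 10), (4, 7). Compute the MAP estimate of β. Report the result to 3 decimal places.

β̂_MAP = 1.731

log p(β | y) = −Σ(yᵢ − βxᵢ)²/(2·9) − β²/(2·9) + const.
Setting the derivative to zero: Σxᵢ(yᵢ − βxᵢ)/9 − β/9 = 0, so β = Σxᵢyᵢ / (Σxᵢ² + σ²/τ²).
Σxᵢyᵢ = 3·4 + 1·0 + 5·10 + 4·7 = 90; Σxᵢ² = 51; σ²/τ² = 1.
β̂_MAP = 90 / (51 + 1) = 90/52 ≈ 1.731.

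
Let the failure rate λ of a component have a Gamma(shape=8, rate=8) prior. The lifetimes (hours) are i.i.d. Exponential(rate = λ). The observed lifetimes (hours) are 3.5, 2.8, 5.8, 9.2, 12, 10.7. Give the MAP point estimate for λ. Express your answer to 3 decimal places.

λ̂_MAP = 0.250

The Exponential(rate=λ) likelihood is ∝ λ^n e^(−λΣtᵢ). Here n = 6 and Σtᵢ = 3.5 + 2.8 + 5.8 + 9.2 + 12 + 10.7 = 44.
Posterior ∝ λ^7e^(−8λ) · λ^6e^(−44λ) = λ^13e^(−52λ), i.e. Gamma(14, 52).
Mode = (a−1)/b = 13/52 ≈ 0.250.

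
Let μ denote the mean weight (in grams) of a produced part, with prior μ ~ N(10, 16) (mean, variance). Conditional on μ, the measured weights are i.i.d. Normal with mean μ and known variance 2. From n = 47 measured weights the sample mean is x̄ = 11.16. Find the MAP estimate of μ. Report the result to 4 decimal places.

n = 47, x̄ = 11.16.
For a Normal prior and Normal likelihood with known variance, the posterior is Normal; its mode equals its mean, the precision-weighted average.
Prior precision 1/σ₀² = 1/16 = 0.0625; data precision n/σ² = 47/2 = 23.5.
μ̂ = (0.0625·10 + 23.5·11.16) / (0.0625 + 23.5) = 262.885/23.5625 = 3626/325 ≈ 11.1569.

μ̂_MAP = 11.1569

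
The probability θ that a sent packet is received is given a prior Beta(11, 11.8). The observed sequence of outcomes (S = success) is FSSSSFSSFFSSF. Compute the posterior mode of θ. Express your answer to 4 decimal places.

θ̂_MAP = 0.5325

Prior: Beta(11, 11.8).
Data: 8 successes in 13 trials (from the sequence). The binomial likelihood contributes θ^8(1−θ)^5, so the posterior is Beta(11+8, 11.8+5) = Beta(19, 16.8).
For Beta(a, b) with a, b > 1 the mode is (a−1)/(a+b−2) = 18/33.8 ≈ 0.5325.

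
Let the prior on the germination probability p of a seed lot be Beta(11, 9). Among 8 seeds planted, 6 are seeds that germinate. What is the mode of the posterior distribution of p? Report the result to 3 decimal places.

p̂_MAP = 0.615

Prior: Beta(11, 9).
Data: 6 successes in 8 trials. The binomial likelihood contributes p^6(1−p)^2, so the posterior is Beta(11+6, 9+2) = Beta(17, 11).
For Beta(a, b) with a, b > 1 the mode is (a−1)/(a+b−2) = 16/26 ≈ 0.615.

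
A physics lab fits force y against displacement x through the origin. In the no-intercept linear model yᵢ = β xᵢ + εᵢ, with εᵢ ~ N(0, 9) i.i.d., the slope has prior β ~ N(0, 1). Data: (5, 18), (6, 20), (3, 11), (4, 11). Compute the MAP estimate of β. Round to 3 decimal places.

log p(β | y) = −Σ(yᵢ − βxᵢ)²/(2·9) − β²/(2·1) + const.
Setting the derivative to zero: Σxᵢ(yᵢ − βxᵢ)/9 − β/1 = 0, so β = Σxᵢyᵢ / (Σxᵢ² + σ²/τ²).
Σxᵢyᵢ = 5·18 + 6·20 + 3·11 + 4·11 = 287; Σxᵢ² = 86; σ²/τ² = 9.
β̂_MAP = 287 / (86 + 9) = 287/95 ≈ 3.021.

β̂_MAP = 3.021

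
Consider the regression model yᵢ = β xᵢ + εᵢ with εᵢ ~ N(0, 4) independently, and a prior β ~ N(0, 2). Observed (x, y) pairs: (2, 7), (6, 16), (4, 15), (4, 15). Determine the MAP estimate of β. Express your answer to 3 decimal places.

log p(β | y) = −Σ(yᵢ − βxᵢ)²/(2·4) − β²/(2·2) + const.
Setting the derivative to zero: Σxᵢ(yᵢ − βxᵢ)/4 − β/2 = 0, so β = Σxᵢyᵢ / (Σxᵢ² + σ²/τ²).
Σxᵢyᵢ = 2·7 + 6·16 + 4·15 + 4·15 = 230; Σxᵢ² = 72; σ²/τ² = 2.
β̂_MAP = 230 / (72 + 2) = 230/74 ≈ 3.108.

β̂_MAP = 3.108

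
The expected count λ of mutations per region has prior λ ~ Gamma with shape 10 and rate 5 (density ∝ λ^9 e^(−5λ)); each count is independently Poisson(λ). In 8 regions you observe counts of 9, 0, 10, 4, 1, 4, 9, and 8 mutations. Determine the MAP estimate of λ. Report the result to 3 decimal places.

Σxᵢ = 9+0+10+4+1+4+9+8 = 45, with n = 8.
Posterior ∝ λ^9e^(−5λ) · λ^45e^(−8λ) = λ^54e^(−13λ), i.e. Gamma(shape=55, rate=13).
The mode of a Gamma(a, b) with a ≥ 1 (shape–rate) is (a−1)/b = 54/13 ≈ 4.154.

λ̂_MAP = 4.154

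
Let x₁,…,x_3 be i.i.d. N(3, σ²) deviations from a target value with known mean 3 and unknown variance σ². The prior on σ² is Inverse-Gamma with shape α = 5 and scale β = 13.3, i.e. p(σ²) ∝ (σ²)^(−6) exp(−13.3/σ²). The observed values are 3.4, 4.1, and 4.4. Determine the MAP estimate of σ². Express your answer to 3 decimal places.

σ̂²_MAP = 1.995

Sum of squared deviations about the known mean: SS = (3.4−3)² + (4.1−3)² + (4.4−3)² = 3.33.
The Normal likelihood contributes (σ²)^(−n/2) exp(−SS/(2σ²)), so the posterior is Inverse-Gamma(α + n/2, β + SS/2) = Inverse-Gamma(6.5, 14.965).
The mode of Inverse-Gamma(a, b) is b/(a+1) = 14.965/7.5 ≈ 1.995.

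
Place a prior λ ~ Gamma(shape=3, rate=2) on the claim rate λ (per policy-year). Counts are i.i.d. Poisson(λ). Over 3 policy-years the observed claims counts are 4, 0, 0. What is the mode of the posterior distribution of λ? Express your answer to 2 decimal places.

λ̂_MAP = 1.20

Σxᵢ = 4+0+0 = 4, with n = 3.
Posterior ∝ λ^2e^(−2λ) · λ^4e^(−3λ) = λ^6e^(−5λ), i.e. Gamma(shape=7, rate=5).
The mode of a Gamma(a, b) with a ≥ 1 (shape–rate) is (a−1)/b = 6/5 ≈ 1.20.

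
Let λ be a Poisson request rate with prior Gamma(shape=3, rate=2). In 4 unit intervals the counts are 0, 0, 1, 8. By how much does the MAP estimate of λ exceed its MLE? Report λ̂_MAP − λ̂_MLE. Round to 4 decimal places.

MAP − MLE = -0.4167

Σxᵢ = 9. Posterior is Gamma(12, 6); MAP = (12−1)/6 = 11/6 ≈ 1.83333.
MLE = x̄ = 9/4 ≈ 2.25000.
Difference = 11/6 − 9/4 = -5/12 ≈ -0.4167.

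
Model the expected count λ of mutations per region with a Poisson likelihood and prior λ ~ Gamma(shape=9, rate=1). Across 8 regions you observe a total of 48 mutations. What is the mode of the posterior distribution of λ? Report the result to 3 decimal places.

λ̂_MAP = 6.222

Σxᵢ = 48, n = 8.
Posterior ∝ λ^8e^(−1λ) · λ^48e^(−8λ) = λ^56e^(−9λ), i.e. Gamma(shape=57, rate=9).
The mode of a Gamma(a, b) with a ≥ 1 (shape–rate) is (a−1)/b = 56/9 ≈ 6.222.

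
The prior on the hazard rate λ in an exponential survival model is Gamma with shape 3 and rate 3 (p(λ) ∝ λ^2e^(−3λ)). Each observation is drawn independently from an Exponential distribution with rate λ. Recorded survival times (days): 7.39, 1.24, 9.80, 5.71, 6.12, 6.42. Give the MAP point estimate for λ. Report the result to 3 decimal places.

λ̂_MAP = 0.202

The Exponential(rate=λ) likelihood is ∝ λ^n e^(−λΣtᵢ). Here n = 6 and Σtᵢ = 7.39 + 1.24 + 9.80 + 5.71 + 6.12 + 6.42 = 36.68.
Posterior ∝ λ^2e^(−3λ) · λ^6e^(−36.68λ) = λ^8e^(−39.68λ), i.e. Gamma(9, 39.68).
Mode = (a−1)/b = 8/39.68 ≈ 0.202.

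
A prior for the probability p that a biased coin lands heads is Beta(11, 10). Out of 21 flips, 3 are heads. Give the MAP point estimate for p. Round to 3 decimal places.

p̂_MAP = 0.325

Prior: Beta(11, 10).
Data: 3 successes in 21 trials. The binomial likelihood contributes p^3(1−p)^18, so the posterior is Beta(11+3, 10+18) = Beta(14, 28).
For Beta(a, b) with a, b > 1 the mode is (a−1)/(a+b−2) = 13/40 ≈ 0.325.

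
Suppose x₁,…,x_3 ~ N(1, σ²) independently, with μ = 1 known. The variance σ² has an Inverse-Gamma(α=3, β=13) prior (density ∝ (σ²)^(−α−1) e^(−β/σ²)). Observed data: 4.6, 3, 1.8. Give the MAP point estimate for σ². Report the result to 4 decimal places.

Sum of squared deviations about the known mean: SS = (4.6−1)² + (3−1)² + (1.8−1)² = 17.6.
The Normal likelihood contributes (σ²)^(−n/2) exp(−SS/(2σ²)), so the posterior is Inverse-Gamma(α + n/2, β + SS/2) = Inverse-Gamma(4.5, 21.8).
The mode of Inverse-Gamma(a, b) is b/(a+1) = 21.8/5.5 ≈ 3.9636.

σ̂²_MAP = 3.9636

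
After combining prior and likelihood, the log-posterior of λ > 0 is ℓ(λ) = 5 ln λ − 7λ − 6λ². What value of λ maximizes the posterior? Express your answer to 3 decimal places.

ℓ'(λ) = 5/λ − 7 − 12λ. Setting this to zero and multiplying by λ: 12λ² + 7λ − 5 = 0.
λ = (−7 + √(7² + 4·12·5)) / (2·12) = (−7 + √289) / 24 = (−7 + 17)/24 = 5/12.
ℓ''(λ) = −5/λ² − 12 < 0, confirming a maximum.

λ̂_MAP = 0.417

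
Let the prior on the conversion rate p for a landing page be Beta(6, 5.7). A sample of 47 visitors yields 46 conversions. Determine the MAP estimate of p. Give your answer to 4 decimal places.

p̂_MAP = 0.8995

Prior: Beta(6, 5.7).
Data: 46 successes in 47 trials. The binomial likelihood contributes p^46(1−p)^1, so the posterior is Beta(6+46, 5.7+1) = Beta(52, 6.7).
For Beta(a, b) with a, b > 1 the mode is (a−1)/(a+b−2) = 51/56.7 ≈ 0.8995.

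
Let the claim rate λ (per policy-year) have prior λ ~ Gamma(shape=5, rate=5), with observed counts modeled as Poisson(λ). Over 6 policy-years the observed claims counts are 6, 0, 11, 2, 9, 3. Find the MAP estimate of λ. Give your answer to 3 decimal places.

λ̂_MAP = 3.182

Σxᵢ = 6+0+11+2+9+3 = 31, with n = 6.
Posterior ∝ λ^4e^(−5λ) · λ^31e^(−6λ) = λ^35e^(−11λ), i.e. Gamma(shape=36, rate=11).
The mode of a Gamma(a, b) with a ≥ 1 (shape–rate) is (a−1)/b = 35/11 ≈ 3.182.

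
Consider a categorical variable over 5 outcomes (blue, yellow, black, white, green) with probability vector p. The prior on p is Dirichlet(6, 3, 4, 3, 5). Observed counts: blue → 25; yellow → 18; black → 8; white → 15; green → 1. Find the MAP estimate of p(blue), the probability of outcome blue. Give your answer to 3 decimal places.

The posterior is Dirichlet(αᵢ + nᵢ) = Dirichlet(31, 21, 12, 18, 6).
For a Dirichlet(a₁,…,a_K) with all aᵢ > 1, the mode has j-th component (aⱼ − 1)/(Σaᵢ − K).
Here Σaᵢ = 88 and K = 5, so p(blue) = (31 − 1)/(88 − 5) = 30/83 ≈ 0.361.

MAP estimate of p(blue) = 0.361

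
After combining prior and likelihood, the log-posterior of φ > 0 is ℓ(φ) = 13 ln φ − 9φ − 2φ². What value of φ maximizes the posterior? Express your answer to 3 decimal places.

φ̂_MAP = 1.000

ℓ'(φ) = 13/φ − 9 − 4φ. Setting this to zero and multiplying by φ: 4φ² + 9φ − 13 = 0.
φ = (−9 + √(9² + 4·4·13)) / (2·4) = (−9 + √289) / 8 = (−9 + 17)/8 = 1.
ℓ''(φ) = −13/φ² − 4 < 0, confirming a maximum.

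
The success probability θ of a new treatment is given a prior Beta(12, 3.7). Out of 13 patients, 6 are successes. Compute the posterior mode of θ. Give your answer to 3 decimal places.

θ̂_MAP = 0.637

Prior: Beta(12, 3.7).
Data: 6 successes in 13 trials. The binomial likelihood contributes θ^6(1−θ)^7, so the posterior is Beta(12+6, 3.7+7) = Beta(18, 10.7).
For Beta(a, b) with a, b > 1 the mode is (a−1)/(a+b−2) = 17/26.7 ≈ 0.637.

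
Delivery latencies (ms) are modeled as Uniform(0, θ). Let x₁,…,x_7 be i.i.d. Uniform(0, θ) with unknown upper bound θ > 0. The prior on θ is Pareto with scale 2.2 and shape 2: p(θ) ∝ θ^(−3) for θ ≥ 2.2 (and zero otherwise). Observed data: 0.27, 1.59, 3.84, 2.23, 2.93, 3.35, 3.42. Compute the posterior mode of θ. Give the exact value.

The Uniform(0, θ) likelihood is θ^(−n) for θ ≥ max(xᵢ), zero otherwise. Here max(xᵢ) = 3.84.
Posterior ∝ θ^(−3) · θ^(−7) = θ^(−10) on θ ≥ max(2.2, 3.84) = 3.84.
This density is strictly decreasing in θ, so the posterior mode lies at the lower boundary of the support.

θ̂_MAP = 3.84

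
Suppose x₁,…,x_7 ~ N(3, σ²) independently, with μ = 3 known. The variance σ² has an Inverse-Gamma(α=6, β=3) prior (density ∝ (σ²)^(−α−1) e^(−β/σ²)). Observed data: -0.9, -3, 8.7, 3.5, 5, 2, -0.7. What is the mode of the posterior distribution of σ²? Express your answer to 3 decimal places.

Sum of squared deviations about the known mean: SS = (-0.9−3)² + (-3−3)² + (8.7−3)² + (3.5−3)² + (5−3)² + (2−3)² + (-0.7−3)² = 102.64.
The Normal likelihood contributes (σ²)^(−n/2) exp(−SS/(2σ²)), so the posterior is Inverse-Gamma(α + n/2, β + SS/2) = Inverse-Gamma(9.5, 54.32).
The mode of Inverse-Gamma(a, b) is b/(a+1) = 54.32/10.5 ≈ 5.173.

σ̂²_MAP = 5.173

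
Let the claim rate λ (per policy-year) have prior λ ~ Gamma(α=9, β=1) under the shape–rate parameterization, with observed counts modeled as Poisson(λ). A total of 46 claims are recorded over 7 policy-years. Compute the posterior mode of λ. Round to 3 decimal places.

λ̂_MAP = 6.750

Σxᵢ = 46, n = 7.
Posterior ∝ λ^8e^(−1λ) · λ^46e^(−7λ) = λ^54e^(−8λ), i.e. Gamma(shape=55, rate=8).
The mode of a Gamma(a, b) with a ≥ 1 (shape–rate) is (a−1)/b = 54/8 ≈ 6.750.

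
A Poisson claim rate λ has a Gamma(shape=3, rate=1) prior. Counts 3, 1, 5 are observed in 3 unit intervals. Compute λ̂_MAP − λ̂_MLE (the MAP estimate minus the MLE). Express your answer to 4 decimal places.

Σxᵢ = 9. Posterior is Gamma(12, 4); MAP = (12−1)/4 = 11/4 ≈ 2.75000.
MLE = x̄ = 9/3 ≈ 3.00000.
Difference = 11/4 − 9/3 = -1/4 ≈ -0.2500.

MAP − MLE = -0.2500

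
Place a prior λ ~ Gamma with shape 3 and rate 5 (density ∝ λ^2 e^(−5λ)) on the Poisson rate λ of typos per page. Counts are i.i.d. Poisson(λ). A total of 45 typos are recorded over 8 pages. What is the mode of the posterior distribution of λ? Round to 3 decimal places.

Σxᵢ = 45, n = 8.
Posterior ∝ λ^2e^(−5λ) · λ^45e^(−8λ) = λ^47e^(−13λ), i.e. Gamma(shape=48, rate=13).
The mode of a Gamma(a, b) with a ≥ 1 (shape–rate) is (a−1)/b = 47/13 ≈ 3.615.

λ̂_MAP = 3.615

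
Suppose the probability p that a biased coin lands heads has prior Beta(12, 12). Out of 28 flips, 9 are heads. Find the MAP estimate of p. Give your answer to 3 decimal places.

Prior: Beta(12, 12).
Data: 9 successes in 28 trials. The binomial likelihood contributes p^9(1−p)^19, so the posterior is Beta(12+9, 12+19) = Beta(21, 31).
For Beta(a, b) with a, b > 1 the mode is (a−1)/(a+b−2) = 20/50 ≈ 0.400.

p̂_MAP = 0.400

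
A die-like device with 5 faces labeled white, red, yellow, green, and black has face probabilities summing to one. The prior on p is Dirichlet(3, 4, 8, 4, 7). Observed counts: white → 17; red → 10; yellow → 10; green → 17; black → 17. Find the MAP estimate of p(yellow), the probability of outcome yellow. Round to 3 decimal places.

MAP estimate of p(yellow) = 0.185

The posterior is Dirichlet(αᵢ + nᵢ) = Dirichlet(20, 14, 18, 21, 24).
For a Dirichlet(a₁,…,a_K) with all aᵢ > 1, the mode has j-th component (aⱼ − 1)/(Σaᵢ − K).
Here Σaᵢ = 97 and K = 5, so p(yellow) = (18 − 1)/(97 − 5) = 17/92 ≈ 0.185.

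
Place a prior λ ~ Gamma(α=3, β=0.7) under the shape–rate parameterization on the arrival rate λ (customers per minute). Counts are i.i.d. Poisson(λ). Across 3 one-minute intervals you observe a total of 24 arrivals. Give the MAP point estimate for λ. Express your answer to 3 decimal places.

λ̂_MAP = 7.027

Σxᵢ = 24, n = 3.
Posterior ∝ λ^2e^(−0.7λ) · λ^24e^(−3λ) = λ^26e^(−3.7λ), i.e. Gamma(shape=27, rate=3.7).
The mode of a Gamma(a, b) with a ≥ 1 (shape–rate) is (a−1)/b = 26/3.7 ≈ 7.027.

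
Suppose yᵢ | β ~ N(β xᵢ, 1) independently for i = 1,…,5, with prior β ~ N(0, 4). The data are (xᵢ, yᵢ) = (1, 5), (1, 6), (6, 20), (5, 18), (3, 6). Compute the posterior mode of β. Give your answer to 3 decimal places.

β̂_MAP = 3.308

log p(β | y) = −Σ(yᵢ − βxᵢ)²/(2·1) − β²/(2·4) + const.
Setting the derivative to zero: Σxᵢ(yᵢ − βxᵢ)/1 − β/4 = 0, so β = Σxᵢyᵢ / (Σxᵢ² + σ²/τ²).
Σxᵢyᵢ = 1·5 + 1·6 + 6·20 + 5·18 + 3·6 = 239; Σxᵢ² = 72; σ²/τ² = 0.25.
β̂_MAP = 239 / (72 + 0.25) = 239/72.25 ≈ 3.308.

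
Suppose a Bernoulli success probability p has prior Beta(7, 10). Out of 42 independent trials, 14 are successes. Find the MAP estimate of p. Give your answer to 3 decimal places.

Prior: Beta(7, 10).
Data: 14 successes in 42 trials. The binomial likelihood contributes p^14(1−p)^28, so the posterior is Beta(7+14, 10+28) = Beta(21, 38).
For Beta(a, b) with a, b > 1 the mode is (a−1)/(a+b−2) = 20/57 ≈ 0.351.

p̂_MAP = 0.351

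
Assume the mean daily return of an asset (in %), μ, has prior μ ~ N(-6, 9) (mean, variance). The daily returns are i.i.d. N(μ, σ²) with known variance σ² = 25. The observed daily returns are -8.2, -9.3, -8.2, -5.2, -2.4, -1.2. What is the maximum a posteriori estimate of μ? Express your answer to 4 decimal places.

n = 6; x̄ = ((-8.2) + (-9.3) + (-8.2) + (-5.2) + (-2.4) + (-1.2))/6 = -34.5/6 = -5.75.
For a Normal prior and Normal likelihood with known variance, the posterior is Normal; its mode equals its mean, the precision-weighted average.
Prior precision 1/σ₀² = 1/9; data precision n/σ² = 6/25 = 0.24.
μ̂ = ((1/9)·(-6) + 0.24·(-5.75)) / (1/9 + 0.24) = (-307/150)/(79/225) = -921/158 ≈ -5.8291.

μ̂_MAP = -5.8291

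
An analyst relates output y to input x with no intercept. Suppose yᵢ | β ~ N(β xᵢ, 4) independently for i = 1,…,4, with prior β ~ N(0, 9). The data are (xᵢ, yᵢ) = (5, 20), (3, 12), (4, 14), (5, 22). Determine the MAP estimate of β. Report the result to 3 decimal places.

β̂_MAP = 4.003

log p(β | y) = −Σ(yᵢ − βxᵢ)²/(2·4) − β²/(2·9) + const.
Setting the derivative to zero: Σxᵢ(yᵢ − βxᵢ)/4 − β/9 = 0, so β = Σxᵢyᵢ / (Σxᵢ² + σ²/τ²).
Σxᵢyᵢ = 5·20 + 3·12 + 4·14 + 5·22 = 302; Σxᵢ² = 75; σ²/τ² = 4/9.
β̂_MAP = 302 / (75 + 4/9) = 302/(679/9) = 2718/679 ≈ 4.003.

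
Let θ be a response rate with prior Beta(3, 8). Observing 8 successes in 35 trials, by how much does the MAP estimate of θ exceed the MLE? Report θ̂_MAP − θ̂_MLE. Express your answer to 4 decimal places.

Posterior is Beta(11, 35); MAP = (11−1)/(46−2) = 10/44 ≈ 0.22727.
MLE ignores the prior: θ̂_MLE = k/n = 8/35 ≈ 0.22857.
Difference = 10/44 − 8/35 = -1/770 ≈ -0.0013.

MAP − MLE = -0.0013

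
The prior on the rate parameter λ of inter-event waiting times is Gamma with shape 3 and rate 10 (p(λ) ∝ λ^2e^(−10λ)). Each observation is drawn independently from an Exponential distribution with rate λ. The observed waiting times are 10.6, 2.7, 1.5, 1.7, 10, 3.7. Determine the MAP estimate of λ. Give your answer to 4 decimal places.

λ̂_MAP = 0.1990

The Exponential(rate=λ) likelihood is ∝ λ^n e^(−λΣtᵢ). Here n = 6 and Σtᵢ = 10.6 + 2.7 + 1.5 + 1.7 + 10 + 3.7 = 30.2.
Posterior ∝ λ^2e^(−10λ) · λ^6e^(−30.2λ) = λ^8e^(−40.2λ), i.e. Gamma(9, 40.2).
Mode = (a−1)/b = 8/40.2 ≈ 0.1990.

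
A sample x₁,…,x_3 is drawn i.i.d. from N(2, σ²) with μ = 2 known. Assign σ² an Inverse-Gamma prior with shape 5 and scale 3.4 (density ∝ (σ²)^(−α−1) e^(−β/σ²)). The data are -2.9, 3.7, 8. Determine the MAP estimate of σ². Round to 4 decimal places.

σ̂²_MAP = 4.6467

Sum of squared deviations about the known mean: SS = (-2.9−2)² + (3.7−2)² + (8−2)² = 62.9.
The Normal likelihood contributes (σ²)^(−n/2) exp(−SS/(2σ²)), so the posterior is Inverse-Gamma(α + n/2, β + SS/2) = Inverse-Gamma(6.5, 34.85).
The mode of Inverse-Gamma(a, b) is b/(a+1) = 34.85/7.5 ≈ 4.6467.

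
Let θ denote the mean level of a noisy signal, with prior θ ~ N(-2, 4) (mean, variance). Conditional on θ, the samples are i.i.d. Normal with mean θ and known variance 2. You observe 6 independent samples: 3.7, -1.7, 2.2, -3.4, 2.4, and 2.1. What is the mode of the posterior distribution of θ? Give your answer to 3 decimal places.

n = 6; x̄ = (3.7 + (-1.7) + 2.2 + (-3.4) + 2.4 + 2.1)/6 = 5.3/6 = 53/60 ≈ 0.8833.
For a Normal prior and Normal likelihood with known variance, the posterior is Normal; its mode equals its mean, the precision-weighted average.
Prior precision 1/σ₀² = 1/4 = 0.25; data precision n/σ² = 6/2 = 3.
θ̂ = (0.25·(-2) + 3·(53/60)) / (0.25 + 3) = 2.15/3.25 = 43/65 ≈ 0.662.

θ̂_MAP = 0.662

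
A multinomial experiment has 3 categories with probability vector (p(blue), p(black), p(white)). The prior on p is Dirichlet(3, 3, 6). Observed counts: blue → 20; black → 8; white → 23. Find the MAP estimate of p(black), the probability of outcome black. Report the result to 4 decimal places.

MAP estimate of p(black) = 0.1667

The posterior is Dirichlet(αᵢ + nᵢ) = Dirichlet(23, 11, 29).
For a Dirichlet(a₁,…,a_K) with all aᵢ > 1, the mode has j-th component (aⱼ − 1)/(Σaᵢ − K).
Here Σaᵢ = 63 and K = 3, so p(black) = (11 − 1)/(63 − 3) = 10/60 ≈ 0.1667.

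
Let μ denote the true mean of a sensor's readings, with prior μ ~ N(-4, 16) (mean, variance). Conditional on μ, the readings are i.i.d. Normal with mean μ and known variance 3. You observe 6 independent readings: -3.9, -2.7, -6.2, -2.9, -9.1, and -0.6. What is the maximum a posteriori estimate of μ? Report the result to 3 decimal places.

μ̂_MAP = -4.226

n = 6; x̄ = ((-3.9) + (-2.7) + (-6.2) + (-2.9) + (-9.1) + (-0.6))/6 = -25.4/6 = -127/30 ≈ -4.2333.
For a Normal prior and Normal likelihood with known variance, the posterior is Normal; its mode equals its mean, the precision-weighted average.
Prior precision 1/σ₀² = 1/16 = 0.0625; data precision n/σ² = 6/3 = 2.
μ̂ = (0.0625·(-4) + 2·(-127/30)) / (0.0625 + 2) = (-523/60)/2.0625 = -2092/495 ≈ -4.226.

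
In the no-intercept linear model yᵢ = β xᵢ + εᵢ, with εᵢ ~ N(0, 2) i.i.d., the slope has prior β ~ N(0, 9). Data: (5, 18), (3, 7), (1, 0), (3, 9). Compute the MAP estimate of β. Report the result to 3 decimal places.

β̂_MAP = 3.121

log p(β | y) = −Σ(yᵢ − βxᵢ)²/(2·2) − β²/(2·9) + const.
Setting the derivative to zero: Σxᵢ(yᵢ − βxᵢ)/2 − β/9 = 0, so β = Σxᵢyᵢ / (Σxᵢ² + σ²/τ²).
Σxᵢyᵢ = 5·18 + 3·7 + 1·0 + 3·9 = 138; Σxᵢ² = 44; σ²/τ² = 2/9.
β̂_MAP = 138 / (44 + 2/9) = 138/(398/9) = 621/199 ≈ 3.121.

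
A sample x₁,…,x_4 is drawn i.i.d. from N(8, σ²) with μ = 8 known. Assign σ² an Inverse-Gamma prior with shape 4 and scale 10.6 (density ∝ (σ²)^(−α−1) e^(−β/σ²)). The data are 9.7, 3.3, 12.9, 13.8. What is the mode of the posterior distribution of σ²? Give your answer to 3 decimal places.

σ̂²_MAP = 7.416

Sum of squared deviations about the known mean: SS = (9.7−8)² + (3.3−8)² + (12.9−8)² + (13.8−8)² = 82.63.
The Normal likelihood contributes (σ²)^(−n/2) exp(−SS/(2σ²)), so the posterior is Inverse-Gamma(α + n/2, β + SS/2) = Inverse-Gamma(6, 51.915).
The mode of Inverse-Gamma(a, b) is b/(a+1) = 51.915/7 ≈ 7.416.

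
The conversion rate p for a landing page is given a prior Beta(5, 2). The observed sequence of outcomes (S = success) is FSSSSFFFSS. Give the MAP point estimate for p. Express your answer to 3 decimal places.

p̂_MAP = 0.667

Prior: Beta(5, 2).
Data: 6 successes in 10 trials (from the sequence). The binomial likelihood contributes p^6(1−p)^4, so the posterior is Beta(5+6, 2+4) = Beta(11, 6).
For Beta(a, b) with a, b > 1 the mode is (a−1)/(a+b−2) = 10/15 ≈ 0.667.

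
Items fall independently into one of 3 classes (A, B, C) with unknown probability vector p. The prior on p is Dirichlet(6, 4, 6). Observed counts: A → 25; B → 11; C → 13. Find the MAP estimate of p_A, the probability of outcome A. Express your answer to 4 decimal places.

MAP estimate of p_A = 0.4839

The posterior is Dirichlet(αᵢ + nᵢ) = Dirichlet(31, 15, 19).
For a Dirichlet(a₁,…,a_K) with all aᵢ > 1, the mode has j-th component (aⱼ − 1)/(Σaᵢ − K).
Here Σaᵢ = 65 and K = 3, so p_A = (31 − 1)/(65 − 3) = 30/62 ≈ 0.4839.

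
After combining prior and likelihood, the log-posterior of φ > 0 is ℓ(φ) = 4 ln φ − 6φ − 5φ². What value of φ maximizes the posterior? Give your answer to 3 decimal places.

φ̂_MAP = 0.400

ℓ'(φ) = 4/φ − 6 − 10φ. Setting this to zero and multiplying by φ: 10φ² + 6φ − 4 = 0.
φ = (−6 + √(6² + 4·10·4)) / (2·10) = (−6 + √196) / 20 = (−6 + 14)/20 = 2/5.
ℓ''(φ) = −4/φ² − 10 < 0, confirming a maximum.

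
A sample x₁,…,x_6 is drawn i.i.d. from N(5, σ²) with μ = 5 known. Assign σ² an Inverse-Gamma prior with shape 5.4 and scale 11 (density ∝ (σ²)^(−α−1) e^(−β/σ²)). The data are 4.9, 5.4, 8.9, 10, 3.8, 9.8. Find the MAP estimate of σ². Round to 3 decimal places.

Sum of squared deviations about the known mean: SS = (4.9−5)² + (5.4−5)² + (8.9−5)² + (10−5)² + (3.8−5)² + (9.8−5)² = 64.86.
The Normal likelihood contributes (σ²)^(−n/2) exp(−SS/(2σ²)), so the posterior is Inverse-Gamma(α + n/2, β + SS/2) = Inverse-Gamma(8.4, 43.43).
The mode of Inverse-Gamma(a, b) is b/(a+1) = 43.43/9.4 ≈ 4.620.

σ̂²_MAP = 4.620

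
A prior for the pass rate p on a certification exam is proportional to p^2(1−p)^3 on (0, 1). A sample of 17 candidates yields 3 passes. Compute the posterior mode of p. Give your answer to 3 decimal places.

p̂_MAP = 0.227

The prior density ∝ p^2(1−p)^3 is the kernel of Beta(3, 4).
Data: 3 successes in 17 trials. The binomial likelihood contributes p^3(1−p)^14, so the posterior is Beta(3+3, 4+14) = Beta(6, 18).
For Beta(a, b) with a, b > 1 the mode is (a−1)/(a+b−2) = 5/22 ≈ 0.227.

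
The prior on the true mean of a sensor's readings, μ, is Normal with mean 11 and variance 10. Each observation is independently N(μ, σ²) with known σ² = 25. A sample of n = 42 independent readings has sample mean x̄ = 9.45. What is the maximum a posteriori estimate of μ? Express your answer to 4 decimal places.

n = 42, x̄ = 9.45.
For a Normal prior and Normal likelihood with known variance, the posterior is Normal; its mode equals its mean, the precision-weighted average.
Prior precision 1/σ₀² = 1/10 = 0.1; data precision n/σ² = 42/25 = 1.68.
μ̂ = (0.1·11 + 1.68·9.45) / (0.1 + 1.68) = 16.976/1.78 = 4244/445 ≈ 9.5371.

μ̂_MAP = 9.5371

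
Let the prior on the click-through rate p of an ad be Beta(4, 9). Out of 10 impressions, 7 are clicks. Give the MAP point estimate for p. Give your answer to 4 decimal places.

p̂_MAP = 0.4762

Prior: Beta(4, 9).
Data: 7 successes in 10 trials. The binomial likelihood contributes p^7(1−p)^3, so the posterior is Beta(4+7, 9+3) = Beta(11, 12).
For Beta(a, b) with a, b > 1 the mode is (a−1)/(a+b−2) = 10/21 ≈ 0.4762.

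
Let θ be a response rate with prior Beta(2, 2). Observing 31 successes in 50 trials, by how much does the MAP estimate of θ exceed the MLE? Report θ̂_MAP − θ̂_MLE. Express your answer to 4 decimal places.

MAP − MLE = -0.0046

Posterior is Beta(33, 21); MAP = (33−1)/(54−2) = 32/52 ≈ 0.61538.
MLE ignores the prior: θ̂_MLE = k/n = 31/50 ≈ 0.62000.
Difference = 32/52 − 31/50 = -3/650 ≈ -0.0046.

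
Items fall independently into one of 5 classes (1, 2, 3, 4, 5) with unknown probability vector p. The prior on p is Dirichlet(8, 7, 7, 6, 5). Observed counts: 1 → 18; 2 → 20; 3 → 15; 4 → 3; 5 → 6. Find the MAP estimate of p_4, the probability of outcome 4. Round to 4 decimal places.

MAP estimate: 0.0889

The posterior is Dirichlet(αᵢ + nᵢ) = Dirichlet(26, 27, 22, 9, 11).
For a Dirichlet(a₁,…,a_K) with all aᵢ > 1, the mode has j-th component (aⱼ − 1)/(Σaᵢ − K).
Here Σaᵢ = 95 and K = 5, so p_4 = (9 − 1)/(95 − 5) = 8/90 ≈ 0.0889.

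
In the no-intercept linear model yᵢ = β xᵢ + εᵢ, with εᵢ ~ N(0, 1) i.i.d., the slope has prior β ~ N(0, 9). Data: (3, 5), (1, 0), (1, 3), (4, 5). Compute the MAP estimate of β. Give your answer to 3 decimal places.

β̂_MAP = 1.402

log p(β | y) = −Σ(yᵢ − βxᵢ)²/(2·1) − β²/(2·9) + const.
Setting the derivative to zero: Σxᵢ(yᵢ − βxᵢ)/1 − β/9 = 0, so β = Σxᵢyᵢ / (Σxᵢ² + σ²/τ²).
Σxᵢyᵢ = 3·5 + 1·0 + 1·3 + 4·5 = 38; Σxᵢ² = 27; σ²/τ² = 1/9.
β̂_MAP = 38 / (27 + 1/9) = 38/(244/9) = 171/122 ≈ 1.402.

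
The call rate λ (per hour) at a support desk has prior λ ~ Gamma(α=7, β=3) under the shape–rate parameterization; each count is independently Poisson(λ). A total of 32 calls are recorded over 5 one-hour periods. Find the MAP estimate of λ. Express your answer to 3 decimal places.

λ̂_MAP = 4.750

Σxᵢ = 32, n = 5.
Posterior ∝ λ^6e^(−3λ) · λ^32e^(−5λ) = λ^38e^(−8λ), i.e. Gamma(shape=39, rate=8).
The mode of a Gamma(a, b) with a ≥ 1 (shape–rate) is (a−1)/b = 38/8 ≈ 4.750.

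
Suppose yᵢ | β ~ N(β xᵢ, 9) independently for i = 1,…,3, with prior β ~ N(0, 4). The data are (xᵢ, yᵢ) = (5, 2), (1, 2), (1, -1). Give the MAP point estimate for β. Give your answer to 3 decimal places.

log p(β | y) = −Σ(yᵢ − βxᵢ)²/(2·9) − β²/(2·4) + const.
Setting the derivative to zero: Σxᵢ(yᵢ − βxᵢ)/9 − β/4 = 0, so β = Σxᵢyᵢ / (Σxᵢ² + σ²/τ²).
Σxᵢyᵢ = 5·2 + 1·2 + 1·(-1) = 11; Σxᵢ² = 27; σ²/τ² = 2.25.
β̂_MAP = 11 / (27 + 2.25) = 11/29.25 ≈ 0.376.

β̂_MAP = 0.376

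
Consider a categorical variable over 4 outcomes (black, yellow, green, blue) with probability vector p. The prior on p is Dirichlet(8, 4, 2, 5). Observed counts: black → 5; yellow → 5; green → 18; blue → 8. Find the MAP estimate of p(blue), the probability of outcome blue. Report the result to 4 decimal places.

The posterior is Dirichlet(αᵢ + nᵢ) = Dirichlet(13, 9, 20, 13).
For a Dirichlet(a₁,…,a_K) with all aᵢ > 1, the mode has j-th component (aⱼ − 1)/(Σaᵢ − K).
Here Σaᵢ = 55 and K = 4, so p(blue) = (13 − 1)/(55 − 4) = 12/51 ≈ 0.2353.

MAP estimate of p(blue) = 0.2353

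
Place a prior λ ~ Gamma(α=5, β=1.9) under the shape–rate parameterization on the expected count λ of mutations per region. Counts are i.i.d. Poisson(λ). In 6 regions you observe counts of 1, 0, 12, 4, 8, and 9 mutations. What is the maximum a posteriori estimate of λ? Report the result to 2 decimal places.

λ̂_MAP = 4.81

Σxᵢ = 1+0+12+4+8+9 = 34, with n = 6.
Posterior ∝ λ^4e^(−1.9λ) · λ^34e^(−6λ) = λ^38e^(−7.9λ), i.e. Gamma(shape=39, rate=7.9).
The mode of a Gamma(a, b) with a ≥ 1 (shape–rate) is (a−1)/b = 38/7.9 ≈ 4.81.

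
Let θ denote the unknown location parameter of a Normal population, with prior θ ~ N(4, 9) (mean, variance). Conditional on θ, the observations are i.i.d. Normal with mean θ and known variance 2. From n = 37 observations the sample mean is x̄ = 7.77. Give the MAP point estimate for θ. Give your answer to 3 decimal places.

n = 37, x̄ = 7.77.
For a Normal prior and Normal likelihood with known variance, the posterior is Normal; its mode equals its mean, the precision-weighted average.
Prior precision 1/σ₀² = 1/9; data precision n/σ² = 37/2 = 18.5.
θ̂ = ((1/9)·4 + 18.5·7.77) / (1/9 + 18.5) = (259541/1800)/(335/18) = 259541/33500 ≈ 7.747.

θ̂_MAP = 7.747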